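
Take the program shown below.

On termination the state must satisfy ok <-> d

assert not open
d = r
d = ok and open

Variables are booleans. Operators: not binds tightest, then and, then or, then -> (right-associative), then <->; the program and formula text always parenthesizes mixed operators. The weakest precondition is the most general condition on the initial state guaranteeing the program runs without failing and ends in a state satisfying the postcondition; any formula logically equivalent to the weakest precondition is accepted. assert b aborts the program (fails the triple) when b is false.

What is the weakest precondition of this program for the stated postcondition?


Working backward. After the program, ok <-> d must hold.
Before d := ok and open: ok <-> (ok and open)
Before d := r: ok <-> (ok and open)
Before assert not open: (not open) and (ok <-> (ok and open))
Answer: WP = (not open) and (ok <-> (ok and open))


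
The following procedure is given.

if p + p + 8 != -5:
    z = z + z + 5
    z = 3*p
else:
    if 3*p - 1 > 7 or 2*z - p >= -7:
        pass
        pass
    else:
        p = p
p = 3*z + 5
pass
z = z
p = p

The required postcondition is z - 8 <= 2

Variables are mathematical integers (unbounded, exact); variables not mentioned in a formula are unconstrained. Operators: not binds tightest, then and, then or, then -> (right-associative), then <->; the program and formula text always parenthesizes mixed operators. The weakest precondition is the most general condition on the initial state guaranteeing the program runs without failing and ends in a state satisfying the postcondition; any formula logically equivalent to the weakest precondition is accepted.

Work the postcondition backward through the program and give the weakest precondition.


Working backward. After the program, the postcondition z - 8 <= 2 must hold; in canonical form it is z <= 10.
Before p := p: z <= 10
Before z := z: z <= 10
Before skip: z <= 10
Before p := 3*z + 5: z <= 10
Then branch requires 3*p <= 10; else branch requires ((3*p > 8 or 2*z >= p - 7) -> z <= 10) and ((not (3*p > 8 or 2*z >= p - 7)) -> z <= 10).
Before the if: (2*p != -13 -> 3*p <= 10) and ((not (2*p != -13)) -> (((3*p > 8 or 2*z >= p - 7) -> z <= 10) and ((not (3*p > 8 or 2*z >= p - 7)) -> z <= 10)))
Answer: WP = (2*p != -13 -> 3*p <= 10) and ((not (2*p != -13)) -> (((3*p > 8 or 2*z >= p - 7) -> z <= 10) and ((not (3*p > 8 or 2*z >= p - 7)) -> z <= 10)))


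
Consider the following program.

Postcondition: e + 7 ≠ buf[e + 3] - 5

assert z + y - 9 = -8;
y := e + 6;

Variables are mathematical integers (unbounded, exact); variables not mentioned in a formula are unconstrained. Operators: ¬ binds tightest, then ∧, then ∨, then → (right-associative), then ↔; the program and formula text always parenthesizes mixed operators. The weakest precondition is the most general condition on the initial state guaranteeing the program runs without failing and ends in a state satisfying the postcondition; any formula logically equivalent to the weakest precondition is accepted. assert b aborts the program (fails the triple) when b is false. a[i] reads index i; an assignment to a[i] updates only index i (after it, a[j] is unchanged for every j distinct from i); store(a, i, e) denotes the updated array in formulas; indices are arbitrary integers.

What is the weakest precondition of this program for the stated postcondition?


Working backward. After the program, the postcondition e + 7 ≠ buf[e + 3] - 5 must hold; in canonical form it is e ≠ buf[e + 3] - 12.
Before y := e + 6: e ≠ buf[e + 3] - 12
Before assert z + y - 9 = -8: y + z = 1 ∧ e ≠ buf[e + 3] - 12
Answer: WP = y + z = 1 ∧ e ≠ buf[e + 3] - 12


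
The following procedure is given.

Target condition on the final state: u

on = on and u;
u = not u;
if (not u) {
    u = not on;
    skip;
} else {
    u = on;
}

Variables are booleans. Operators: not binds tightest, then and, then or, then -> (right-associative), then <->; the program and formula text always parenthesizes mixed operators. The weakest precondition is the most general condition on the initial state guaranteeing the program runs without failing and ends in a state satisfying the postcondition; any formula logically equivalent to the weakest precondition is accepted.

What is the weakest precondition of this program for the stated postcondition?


Working backward. After the program, u must hold.
Then branch requires not on; else branch requires on.
Before the if: ((not u) -> (not on)) and (u -> on)
Before u := not u: (u -> (not on)) and ((not u) -> on)
Before on := on and u: (u -> (not (on and u))) and ((not u) -> (on and u))
Answer: WP = (u -> (not (on and u))) and ((not u) -> (on and u))


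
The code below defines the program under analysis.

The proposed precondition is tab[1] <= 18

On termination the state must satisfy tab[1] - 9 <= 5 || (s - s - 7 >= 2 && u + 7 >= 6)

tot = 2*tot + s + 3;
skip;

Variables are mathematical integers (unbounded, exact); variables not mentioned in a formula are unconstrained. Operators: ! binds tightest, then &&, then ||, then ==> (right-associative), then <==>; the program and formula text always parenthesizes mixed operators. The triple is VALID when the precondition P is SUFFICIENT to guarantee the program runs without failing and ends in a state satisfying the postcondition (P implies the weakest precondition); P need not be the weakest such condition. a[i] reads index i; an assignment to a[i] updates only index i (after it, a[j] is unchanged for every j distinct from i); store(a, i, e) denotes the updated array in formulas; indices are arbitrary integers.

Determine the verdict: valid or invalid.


Working backward. After the program, the postcondition tab[1] - 9 <= 5 || (s - s - 7 >= 2 && u + 7 >= 6) must hold; in canonical form it is tab[1] <= 14.
Before skip: tab[1] <= 14
Before tot := 2*tot + s + 3: tab[1] <= 14
The weakest precondition is tab[1] <= 14.
Check whether tab[1] <= 18 implies it.
Countermodel: at the initial state tab = {[1] = 15, elsewhere 15}, the precondition holds but the weakest precondition fails.
Answer: invalid


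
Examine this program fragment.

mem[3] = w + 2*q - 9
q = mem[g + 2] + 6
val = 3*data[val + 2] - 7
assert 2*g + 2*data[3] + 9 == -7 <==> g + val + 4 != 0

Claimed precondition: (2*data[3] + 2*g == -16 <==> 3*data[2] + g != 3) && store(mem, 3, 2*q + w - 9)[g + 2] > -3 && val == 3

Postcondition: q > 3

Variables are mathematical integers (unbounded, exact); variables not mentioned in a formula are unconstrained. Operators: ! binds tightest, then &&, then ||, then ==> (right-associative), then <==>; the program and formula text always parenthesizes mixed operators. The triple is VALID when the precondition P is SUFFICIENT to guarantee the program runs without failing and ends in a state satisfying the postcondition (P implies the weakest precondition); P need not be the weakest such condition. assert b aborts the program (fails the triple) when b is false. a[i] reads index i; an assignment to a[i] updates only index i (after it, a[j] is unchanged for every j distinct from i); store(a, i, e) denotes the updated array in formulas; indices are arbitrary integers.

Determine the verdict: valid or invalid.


Working backward. After the program, q > 3 must hold.
Before assert 2*g + 2*data[3] + 9 == -7 <==> g + val + 4 != 0: (2*data[3] + 2*g == -16 <==> g + val != -4) && q > 3
Before val := 3*data[val + 2] - 7: (2*data[3] + 2*g == -16 <==> 3*data[val + 2] + g != 3) && q > 3
Before q := mem[g + 2] + 6: (2*data[3] + 2*g == -16 <==> 3*data[val + 2] + g != 3) && mem[g + 2] > -3
Before mem[3] := w + 2*q - 9: (2*data[3] + 2*g == -16 <==> 3*data[val + 2] + g != 3) && store(mem, 3, 2*q + w - 9)[g + 2] > -3
The weakest precondition is (2*data[3] + 2*g == -16 <==> 3*data[val + 2] + g != 3) && store(mem, 3, 2*q + w - 9)[g + 2] > -3.
Check whether (2*data[3] + 2*g == -16 <==> 3*data[2] + g != 3) && store(mem, 3, 2*q + w - 9)[g + 2] > -3 && val == 3 implies it.
Countermodel: at the initial state data = {[2] = 1, [3] = 0, [5] = -15521, elsewhere 0}, g = 0, mem = {[2] = -2, [3] = -2, [5] = -2, elsewhere -2}, q = 0, val = 3, w = 7, the precondition holds but the weakest precondition fails.
Answer: invalid


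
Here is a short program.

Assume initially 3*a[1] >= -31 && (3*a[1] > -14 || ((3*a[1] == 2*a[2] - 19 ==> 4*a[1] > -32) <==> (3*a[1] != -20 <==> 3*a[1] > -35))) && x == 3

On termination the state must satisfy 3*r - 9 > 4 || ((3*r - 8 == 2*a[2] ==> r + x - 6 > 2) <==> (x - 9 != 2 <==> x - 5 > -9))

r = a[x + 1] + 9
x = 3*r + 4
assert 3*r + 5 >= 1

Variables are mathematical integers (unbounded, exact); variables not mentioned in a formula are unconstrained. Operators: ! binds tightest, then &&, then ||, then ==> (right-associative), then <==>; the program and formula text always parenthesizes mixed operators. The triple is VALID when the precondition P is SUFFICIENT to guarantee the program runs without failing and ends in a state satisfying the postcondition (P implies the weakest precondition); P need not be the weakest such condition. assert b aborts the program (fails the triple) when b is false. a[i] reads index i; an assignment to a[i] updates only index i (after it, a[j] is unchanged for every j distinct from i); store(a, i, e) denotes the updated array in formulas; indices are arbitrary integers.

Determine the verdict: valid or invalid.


Working backward. After the program, the postcondition 3*r - 9 > 4 || ((3*r - 8 == 2*a[2] ==> r + x - 6 > 2) <==> (x - 9 != 2 <==> x - 5 > -9)) must hold; in canonical form it is 3*r > 13 || ((3*r == 2*a[2] + 8 ==> r + x > 8) <==> (x != 11 <==> x > -4)).
Before assert 3*r + 5 >= 1: 3*r >= -4 && (3*r > 13 || ((3*r == 2*a[2] + 8 ==> r + x > 8) <==> (x != 11 <==> x > -4)))
Before x := 3*r + 4: 3*r >= -4 && (3*r > 13 || ((3*r == 2*a[2] + 8 ==> 4*r > 4) <==> (3*r != 7 <==> 3*r > -8)))
Before r := a[x + 1] + 9: 3*a[x + 1] >= -31 && (3*a[x + 1] > -14 || ((3*a[x + 1] == 2*a[2] - 19 ==> 4*a[x + 1] > -32) <==> (3*a[x + 1] != -20 <==> 3*a[x + 1] > -35)))
The weakest precondition is 3*a[x + 1] >= -31 && (3*a[x + 1] > -14 || ((3*a[x + 1] == 2*a[2] - 19 ==> 4*a[x + 1] > -32) <==> (3*a[x + 1] != -20 <==> 3*a[x + 1] > -35))).
Check whether 3*a[1] >= -31 && (3*a[1] > -14 || ((3*a[1] == 2*a[2] - 19 ==> 4*a[1] > -32) <==> (3*a[1] != -20 <==> 3*a[1] > -35))) && x == 3 implies it.
Countermodel: at the initial state a = {[1] = 0, [2] = 0, [4] = -11, elsewhere 0}, x = 3, the precondition holds but the weakest precondition fails.
Answer: invalid


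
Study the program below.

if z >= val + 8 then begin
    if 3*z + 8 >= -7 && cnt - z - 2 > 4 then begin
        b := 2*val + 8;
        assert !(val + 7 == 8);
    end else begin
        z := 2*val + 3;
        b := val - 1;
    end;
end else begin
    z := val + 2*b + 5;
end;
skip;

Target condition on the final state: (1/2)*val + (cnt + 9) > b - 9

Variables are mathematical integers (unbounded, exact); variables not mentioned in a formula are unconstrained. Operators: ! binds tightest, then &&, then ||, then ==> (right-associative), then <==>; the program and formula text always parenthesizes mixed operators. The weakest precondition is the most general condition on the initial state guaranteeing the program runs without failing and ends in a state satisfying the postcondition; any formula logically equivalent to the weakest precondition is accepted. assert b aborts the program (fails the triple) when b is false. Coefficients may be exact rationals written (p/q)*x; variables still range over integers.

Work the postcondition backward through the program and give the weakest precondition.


Working backward. After the program, the postcondition (1/2)*val + (cnt + 9) > b - 9 must hold; in canonical form it is cnt + (1/2)*val > b - 18.
Before skip: cnt + (1/2)*val > b - 18
Then branch requires ((3*z >= -15 && cnt > z + 6) ==> ((!(val == 1)) && cnt > (3/2)*val - 10)) && ((!(3*z >= -15 && cnt > z + 6)) ==> cnt > (1/2)*val - 19); else branch requires cnt + (1/2)*val > b - 18.
Before the if: (z >= val + 8 ==> (((3*z >= -15 && cnt > z + 6) ==> ((!(val == 1)) && cnt > (3/2)*val - 10)) && ((!(3*z >= -15 && cnt > z + 6)) ==> cnt > (1/2)*val - 19))) && ((!(z >= val + 8)) ==> cnt + (1/2)*val > b - 18)
Answer: WP = (z >= val + 8 ==> (((3*z >= -15 && cnt > z + 6) ==> ((!(val == 1)) && cnt > (3/2)*val - 10)) && ((!(3*z >= -15 && cnt > z + 6)) ==> cnt > (1/2)*val - 19))) && ((!(z >= val + 8)) ==> cnt + (1/2)*val > b - 18)


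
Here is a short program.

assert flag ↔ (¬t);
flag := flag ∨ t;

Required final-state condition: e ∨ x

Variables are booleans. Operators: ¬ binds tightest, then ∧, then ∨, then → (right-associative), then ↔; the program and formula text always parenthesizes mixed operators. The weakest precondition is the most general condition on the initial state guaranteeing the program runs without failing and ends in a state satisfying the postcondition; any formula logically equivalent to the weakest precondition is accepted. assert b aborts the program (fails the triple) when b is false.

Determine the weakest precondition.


Working backward. After the program, e ∨ x must hold.
Before flag := flag ∨ t: e ∨ x
Before assert flag ↔ (¬t): (flag ↔ (¬t)) ∧ (e ∨ x)
Answer: WP = (flag ↔ (¬t)) ∧ (e ∨ x)


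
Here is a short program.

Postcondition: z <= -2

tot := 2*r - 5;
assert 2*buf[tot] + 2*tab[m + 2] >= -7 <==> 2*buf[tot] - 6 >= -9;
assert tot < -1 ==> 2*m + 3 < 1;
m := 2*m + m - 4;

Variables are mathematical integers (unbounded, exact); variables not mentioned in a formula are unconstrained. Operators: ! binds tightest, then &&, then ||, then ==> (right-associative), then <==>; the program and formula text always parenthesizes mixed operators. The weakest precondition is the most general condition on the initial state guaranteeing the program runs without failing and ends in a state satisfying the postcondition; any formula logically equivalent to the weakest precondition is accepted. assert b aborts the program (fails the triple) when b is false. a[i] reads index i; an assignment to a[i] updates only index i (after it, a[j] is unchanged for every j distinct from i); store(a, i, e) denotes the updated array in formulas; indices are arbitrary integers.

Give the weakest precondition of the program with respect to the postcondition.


Working backward. After the program, z <= -2 must hold.
Before m := 2*m + m - 4: z <= -2
Before assert tot < -1 ==> 2*m + 3 < 1: (tot < -1 ==> 2*m < -2) && z <= -2
Before assert 2*buf[tot] + 2*tab[m + 2] >= -7 <==> 2*buf[tot] - 6 >= -9: (2*buf[tot] + 2*tab[m + 2] >= -7 <==> 2*buf[tot] >= -3) && (tot < -1 ==> 2*m < -2) && z <= -2
Before tot := 2*r - 5: (2*buf[2*r - 5] + 2*tab[m + 2] >= -7 <==> 2*buf[2*r - 5] >= -3) && (2*r < 4 ==> 2*m < -2) && z <= -2
Answer: WP = (2*buf[2*r - 5] + 2*tab[m + 2] >= -7 <==> 2*buf[2*r - 5] >= -3) && (2*r < 4 ==> 2*m < -2) && z <= -2


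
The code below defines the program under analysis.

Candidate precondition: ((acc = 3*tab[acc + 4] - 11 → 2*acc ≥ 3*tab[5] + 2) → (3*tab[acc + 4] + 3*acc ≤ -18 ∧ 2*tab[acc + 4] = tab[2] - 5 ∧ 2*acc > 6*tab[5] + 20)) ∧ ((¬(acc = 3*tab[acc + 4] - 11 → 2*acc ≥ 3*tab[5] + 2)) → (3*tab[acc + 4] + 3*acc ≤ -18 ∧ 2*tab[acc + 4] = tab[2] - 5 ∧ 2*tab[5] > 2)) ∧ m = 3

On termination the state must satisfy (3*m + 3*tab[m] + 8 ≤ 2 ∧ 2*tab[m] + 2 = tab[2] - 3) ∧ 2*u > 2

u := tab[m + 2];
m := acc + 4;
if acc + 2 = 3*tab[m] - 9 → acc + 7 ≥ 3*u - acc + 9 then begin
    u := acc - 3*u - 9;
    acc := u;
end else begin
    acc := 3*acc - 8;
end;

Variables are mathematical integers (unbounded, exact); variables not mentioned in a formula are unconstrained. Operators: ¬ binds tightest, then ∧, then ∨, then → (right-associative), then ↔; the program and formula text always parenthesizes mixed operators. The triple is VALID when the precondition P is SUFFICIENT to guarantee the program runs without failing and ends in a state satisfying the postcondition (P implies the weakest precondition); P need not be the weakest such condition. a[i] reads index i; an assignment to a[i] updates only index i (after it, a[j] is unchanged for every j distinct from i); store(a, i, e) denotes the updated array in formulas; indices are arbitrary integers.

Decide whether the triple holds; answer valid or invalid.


Working backward. After the program, the postcondition (3*m + 3*tab[m] + 8 ≤ 2 ∧ 2*tab[m] + 2 = tab[2] - 3) ∧ 2*u > 2 must hold; in canonical form it is 3*tab[m] + 3*m ≤ -6 ∧ 2*tab[m] = tab[2] - 5 ∧ 2*u > 2.
Then branch requires 3*tab[m] + 3*m ≤ -6 ∧ 2*tab[m] = tab[2] - 5 ∧ 2*acc > 6*u + 20; else branch requires 3*tab[m] + 3*m ≤ -6 ∧ 2*tab[m] = tab[2] - 5 ∧ 2*u > 2.
Before the if: ((acc = 3*tab[m] - 11 → 2*acc ≥ 3*u + 2) → (3*tab[m] + 3*m ≤ -6 ∧ 2*tab[m] = tab[2] - 5 ∧ 2*acc > 6*u + 20)) ∧ ((¬(acc = 3*tab[m] - 11 → 2*acc ≥ 3*u + 2)) → (3*tab[m] + 3*m ≤ -6 ∧ 2*tab[m] = tab[2] - 5 ∧ 2*u > 2))
Before m := acc + 4: ((acc = 3*tab[acc + 4] - 11 → 2*acc ≥ 3*u + 2) → (3*tab[acc + 4] + 3*acc ≤ -18 ∧ 2*tab[acc + 4] = tab[2] - 5 ∧ 2*acc > 6*u + 20)) ∧ ((¬(acc = 3*tab[acc + 4] - 11 → 2*acc ≥ 3*u + 2)) → (3*tab[acc + 4] + 3*acc ≤ -18 ∧ 2*tab[acc + 4] = tab[2] - 5 ∧ 2*u > 2))
Before u := tab[m + 2]: ((acc = 3*tab[acc + 4] - 11 → 2*acc ≥ 3*tab[m + 2] + 2) → (3*tab[acc + 4] + 3*acc ≤ -18 ∧ 2*tab[acc + 4] = tab[2] - 5 ∧ 2*acc > 6*tab[m + 2] + 20)) ∧ ((¬(acc = 3*tab[acc + 4] - 11 → 2*acc ≥ 3*tab[m + 2] + 2)) → (3*tab[acc + 4] + 3*acc ≤ -18 ∧ 2*tab[acc + 4] = tab[2] - 5 ∧ 2*tab[m + 2] > 2))
The weakest precondition is ((acc = 3*tab[acc + 4] - 11 → 2*acc ≥ 3*tab[m + 2] + 2) → (3*tab[acc + 4] + 3*acc ≤ -18 ∧ 2*tab[acc + 4] = tab[2] - 5 ∧ 2*acc > 6*tab[m + 2] + 20)) ∧ ((¬(acc = 3*tab[acc + 4] - 11 → 2*acc ≥ 3*tab[m + 2] + 2)) → (3*tab[acc + 4] + 3*acc ≤ -18 ∧ 2*tab[acc + 4] = tab[2] - 5 ∧ 2*tab[m + 2] > 2)).
Check whether ((acc = 3*tab[acc + 4] - 11 → 2*acc ≥ 3*tab[5] + 2) → (3*tab[acc + 4] + 3*acc ≤ -18 ∧ 2*tab[acc + 4] = tab[2] - 5 ∧ 2*acc > 6*tab[5] + 20)) ∧ ((¬(acc = 3*tab[acc + 4] - 11 → 2*acc ≥ 3*tab[5] + 2)) → (3*tab[acc + 4] + 3*acc ≤ -18 ∧ 2*tab[acc + 4] = tab[2] - 5 ∧ 2*tab[5] > 2)) ∧ m = 3 implies it.
Every state satisfying the precondition satisfies the weakest precondition: the implication holds.
Answer: valid


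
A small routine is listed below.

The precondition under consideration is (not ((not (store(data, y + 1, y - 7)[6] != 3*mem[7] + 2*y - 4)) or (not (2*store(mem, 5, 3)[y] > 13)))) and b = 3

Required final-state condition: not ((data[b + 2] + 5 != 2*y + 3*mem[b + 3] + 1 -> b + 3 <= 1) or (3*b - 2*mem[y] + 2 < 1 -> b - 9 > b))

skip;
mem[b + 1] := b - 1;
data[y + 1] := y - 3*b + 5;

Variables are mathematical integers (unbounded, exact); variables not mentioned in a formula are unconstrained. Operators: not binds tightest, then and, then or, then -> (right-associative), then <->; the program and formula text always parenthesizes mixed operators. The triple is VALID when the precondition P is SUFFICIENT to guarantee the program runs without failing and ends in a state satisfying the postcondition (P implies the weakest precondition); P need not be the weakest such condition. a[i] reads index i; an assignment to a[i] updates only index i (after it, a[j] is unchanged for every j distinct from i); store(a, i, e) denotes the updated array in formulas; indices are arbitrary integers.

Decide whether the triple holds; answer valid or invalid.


Working backward. After the program, the postcondition not ((data[b + 2] + 5 != 2*y + 3*mem[b + 3] + 1 -> b + 3 <= 1) or (3*b - 2*mem[y] + 2 < 1 -> b - 9 > b)) must hold; in canonical form it is not ((data[b + 2] != 3*mem[b + 3] + 2*y - 4 -> b <= -2) or (not (3*b < 2*mem[y] - 1))).
Before data[y + 1] := y - 3*b + 5: not ((store(data, y + 1, -3*b + y + 5)[b + 2] != 3*mem[b + 3] + 2*y - 4 -> b <= -2) or (not (3*b < 2*mem[y] - 1)))
Before mem[b + 1] := b - 1: not ((store(data, y + 1, -3*b + y + 5)[b + 2] != 3*store(mem, b + 1, b - 1)[b + 3] + 2*y - 4 -> b <= -2) or (not (3*b < 2*store(mem, b + 1, b - 1)[y] - 1)))
Before skip: not ((store(data, y + 1, -3*b + y + 5)[b + 2] != 3*store(mem, b + 1, b - 1)[b + 3] + 2*y - 4 -> b <= -2) or (not (3*b < 2*store(mem, b + 1, b - 1)[y] - 1)))
The weakest precondition is not ((store(data, y + 1, -3*b + y + 5)[b + 2] != 3*store(mem, b + 1, b - 1)[b + 3] + 2*y - 4 -> b <= -2) or (not (3*b < 2*store(mem, b + 1, b - 1)[y] - 1))).
Check whether (not ((not (store(data, y + 1, y - 7)[6] != 3*mem[7] + 2*y - 4)) or (not (2*store(mem, 5, 3)[y] > 13)))) and b = 3 implies it.
Countermodel: at the initial state b = 3, data = {[4] = 9, [5] = 9, [6] = -1, [7] = 9, elsewhere 9}, mem = {[4] = 15519, [5] = 10, [6] = 10, [7] = -2, elsewhere 10}, y = 4, the precondition holds but the weakest precondition fails.
Answer: invalid


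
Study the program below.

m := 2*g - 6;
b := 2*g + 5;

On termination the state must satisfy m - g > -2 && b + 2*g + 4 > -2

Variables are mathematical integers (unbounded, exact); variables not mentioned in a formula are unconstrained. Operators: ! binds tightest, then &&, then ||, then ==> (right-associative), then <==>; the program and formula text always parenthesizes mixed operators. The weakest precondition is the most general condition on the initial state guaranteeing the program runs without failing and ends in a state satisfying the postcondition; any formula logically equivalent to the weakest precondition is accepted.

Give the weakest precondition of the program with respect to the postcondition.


Working backward. After the program, the postcondition m - g > -2 && b + 2*g + 4 > -2 must hold; in canonical form it is m > g - 2 && b + 2*g > -6.
Before b := 2*g + 5: m > g - 2 && 4*g > -11
Before m := 2*g - 6: g > 4 && 4*g > -11
Answer: WP = g > 4 && 4*g > -11


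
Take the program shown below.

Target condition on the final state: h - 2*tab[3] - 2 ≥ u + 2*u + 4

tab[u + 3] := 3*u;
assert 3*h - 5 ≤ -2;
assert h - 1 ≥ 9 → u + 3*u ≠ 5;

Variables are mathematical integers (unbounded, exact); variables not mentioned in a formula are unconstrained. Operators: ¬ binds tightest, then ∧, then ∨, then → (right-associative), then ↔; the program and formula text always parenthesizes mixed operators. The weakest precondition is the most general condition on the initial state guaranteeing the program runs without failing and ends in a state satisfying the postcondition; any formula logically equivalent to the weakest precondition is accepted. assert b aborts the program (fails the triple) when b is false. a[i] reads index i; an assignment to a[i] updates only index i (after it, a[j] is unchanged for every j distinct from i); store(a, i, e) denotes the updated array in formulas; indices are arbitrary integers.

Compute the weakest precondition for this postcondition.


Working backward. After the program, the postcondition h - 2*tab[3] - 2 ≥ u + 2*u + 4 must hold; in canonical form it is h ≥ 2*tab[3] + 3*u + 6.
Before assert h - 1 ≥ 9 → u + 3*u ≠ 5: (h ≥ 10 → 4*u ≠ 5) ∧ h ≥ 2*tab[3] + 3*u + 6
Before assert 3*h - 5 ≤ -2: 3*h ≤ 3 ∧ (h ≥ 10 → 4*u ≠ 5) ∧ h ≥ 2*tab[3] + 3*u + 6
Before tab[u + 3] := 3*u: 3*h ≤ 3 ∧ (h ≥ 10 → 4*u ≠ 5) ∧ h ≥ 2*store(tab, u + 3, 3*u)[3] + 3*u + 6
Answer: WP = 3*h ≤ 3 ∧ (h ≥ 10 → 4*u ≠ 5) ∧ h ≥ 2*store(tab, u + 3, 3*u)[3] + 3*u + 6


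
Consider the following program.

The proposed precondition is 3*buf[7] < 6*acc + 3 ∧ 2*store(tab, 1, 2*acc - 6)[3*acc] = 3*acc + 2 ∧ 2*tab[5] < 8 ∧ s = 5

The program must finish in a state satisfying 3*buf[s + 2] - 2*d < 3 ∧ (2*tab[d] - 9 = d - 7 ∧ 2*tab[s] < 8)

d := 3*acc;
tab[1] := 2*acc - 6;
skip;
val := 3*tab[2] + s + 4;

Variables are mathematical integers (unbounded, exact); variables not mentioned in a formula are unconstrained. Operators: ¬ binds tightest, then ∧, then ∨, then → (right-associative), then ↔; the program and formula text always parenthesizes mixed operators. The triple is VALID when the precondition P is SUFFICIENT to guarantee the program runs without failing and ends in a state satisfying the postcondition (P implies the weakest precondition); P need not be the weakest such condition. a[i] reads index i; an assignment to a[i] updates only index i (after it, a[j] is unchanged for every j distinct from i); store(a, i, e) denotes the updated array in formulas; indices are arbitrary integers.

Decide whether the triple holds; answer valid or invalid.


Working backward. After the program, the postcondition 3*buf[s + 2] - 2*d < 3 ∧ (2*tab[d] - 9 = d - 7 ∧ 2*tab[s] < 8) must hold; in canonical form it is 3*buf[s + 2] < 2*d + 3 ∧ 2*tab[d] = d + 2 ∧ 2*tab[s] < 8.
Before val := 3*tab[2] + s + 4: 3*buf[s + 2] < 2*d + 3 ∧ 2*tab[d] = d + 2 ∧ 2*tab[s] < 8
Before skip: 3*buf[s + 2] < 2*d + 3 ∧ 2*tab[d] = d + 2 ∧ 2*tab[s] < 8
Before tab[1] := 2*acc - 6: 3*buf[s + 2] < 2*d + 3 ∧ 2*store(tab, 1, 2*acc - 6)[d] = d + 2 ∧ 2*store(tab, 1, 2*acc - 6)[s] < 8
Before d := 3*acc: 3*buf[s + 2] < 6*acc + 3 ∧ 2*store(tab, 1, 2*acc - 6)[3*acc] = 3*acc + 2 ∧ 2*store(tab, 1, 2*acc - 6)[s] < 8
The weakest precondition is 3*buf[s + 2] < 6*acc + 3 ∧ 2*store(tab, 1, 2*acc - 6)[3*acc] = 3*acc + 2 ∧ 2*store(tab, 1, 2*acc - 6)[s] < 8.
Check whether 3*buf[7] < 6*acc + 3 ∧ 2*store(tab, 1, 2*acc - 6)[3*acc] = 3*acc + 2 ∧ 2*tab[5] < 8 ∧ s = 5 implies it.
Every state satisfying the precondition satisfies the weakest precondition: the implication holds.
Answer: valid


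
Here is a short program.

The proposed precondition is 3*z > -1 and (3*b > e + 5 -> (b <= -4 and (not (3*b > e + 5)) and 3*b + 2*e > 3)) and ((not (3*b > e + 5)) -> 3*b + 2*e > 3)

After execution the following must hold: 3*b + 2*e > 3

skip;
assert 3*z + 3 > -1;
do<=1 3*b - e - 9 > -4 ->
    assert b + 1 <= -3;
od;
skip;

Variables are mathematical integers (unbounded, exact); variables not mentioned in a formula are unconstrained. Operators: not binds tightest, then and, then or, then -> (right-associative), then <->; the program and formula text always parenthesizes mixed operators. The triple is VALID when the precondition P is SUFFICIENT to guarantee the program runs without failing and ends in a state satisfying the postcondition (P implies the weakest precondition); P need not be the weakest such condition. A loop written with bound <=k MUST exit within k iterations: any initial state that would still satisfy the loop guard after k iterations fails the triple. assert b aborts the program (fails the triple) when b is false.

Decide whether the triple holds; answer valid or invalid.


Working backward. After the program, 3*b + 2*e > 3 must hold.
Before skip: 3*b + 2*e > 3
Before the loop (bound <=1), unroll the exhaustion recursion (WP_0 = exit-now case; WP_j = one more guarded iteration, up to j = 1):
  WP_0: (not (3*b > e + 5)) and 3*b + 2*e > 3
  WP_1: (3*b > e + 5 -> (b <= -4 and (not (3*b > e + 5)) and 3*b + 2*e > 3)) and ((not (3*b > e + 5)) -> 3*b + 2*e > 3)
So before the loop: (3*b > e + 5 -> (b <= -4 and (not (3*b > e + 5)) and 3*b + 2*e > 3)) and ((not (3*b > e + 5)) -> 3*b + 2*e > 3)
Before assert 3*z + 3 > -1: 3*z > -4 and (3*b > e + 5 -> (b <= -4 and (not (3*b > e + 5)) and 3*b + 2*e > 3)) and ((not (3*b > e + 5)) -> 3*b + 2*e > 3)
Before skip: 3*z > -4 and (3*b > e + 5 -> (b <= -4 and (not (3*b > e + 5)) and 3*b + 2*e > 3)) and ((not (3*b > e + 5)) -> 3*b + 2*e > 3)
The weakest precondition is 3*z > -4 and (3*b > e + 5 -> (b <= -4 and (not (3*b > e + 5)) and 3*b + 2*e > 3)) and ((not (3*b > e + 5)) -> 3*b + 2*e > 3).
Check whether 3*z > -1 and (3*b > e + 5 -> (b <= -4 and (not (3*b > e + 5)) and 3*b + 2*e > 3)) and ((not (3*b > e + 5)) -> 3*b + 2*e > 3) implies it.
Every state satisfying the precondition satisfies the weakest precondition: the implication holds.
Answer: valid


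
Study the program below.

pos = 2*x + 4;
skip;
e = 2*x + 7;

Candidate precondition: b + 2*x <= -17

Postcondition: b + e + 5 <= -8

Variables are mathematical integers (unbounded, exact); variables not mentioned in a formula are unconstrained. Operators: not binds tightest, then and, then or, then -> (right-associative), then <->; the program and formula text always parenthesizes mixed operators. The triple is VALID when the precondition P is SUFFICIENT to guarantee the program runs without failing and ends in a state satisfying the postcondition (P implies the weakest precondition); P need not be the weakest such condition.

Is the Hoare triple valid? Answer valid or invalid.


Working backward. After the program, the postcondition b + e + 5 <= -8 must hold; in canonical form it is b + e <= -13.
Before e := 2*x + 7: b + 2*x <= -20
Before skip: b + 2*x <= -20
Before pos := 2*x + 4: b + 2*x <= -20
The weakest precondition is b + 2*x <= -20.
Check whether b + 2*x <= -17 implies it.
Countermodel: at the initial state b = -19, x = 0, the precondition holds but the weakest precondition fails.
Answer: invalid


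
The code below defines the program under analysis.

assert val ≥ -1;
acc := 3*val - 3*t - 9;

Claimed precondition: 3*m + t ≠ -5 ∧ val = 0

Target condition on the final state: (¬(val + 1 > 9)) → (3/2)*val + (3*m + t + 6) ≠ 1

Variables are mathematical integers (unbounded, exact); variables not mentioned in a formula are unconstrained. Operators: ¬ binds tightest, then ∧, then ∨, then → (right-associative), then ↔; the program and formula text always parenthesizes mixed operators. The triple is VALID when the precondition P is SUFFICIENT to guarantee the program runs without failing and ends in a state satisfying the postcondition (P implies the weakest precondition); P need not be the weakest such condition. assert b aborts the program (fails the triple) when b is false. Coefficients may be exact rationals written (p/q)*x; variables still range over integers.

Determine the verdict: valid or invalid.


Working backward. After the program, the postcondition (¬(val + 1 > 9)) → (3/2)*val + (3*m + t + 6) ≠ 1 must hold; in canonical form it is (¬(val > 8)) → 3*m + t + (3/2)*val ≠ -5.
Before acc := 3*val - 3*t - 9: (¬(val > 8)) → 3*m + t + (3/2)*val ≠ -5
Before assert val ≥ -1: val ≥ -1 ∧ ((¬(val > 8)) → 3*m + t + (3/2)*val ≠ -5)
The weakest precondition is val ≥ -1 ∧ ((¬(val > 8)) → 3*m + t + (3/2)*val ≠ -5).
Check whether 3*m + t ≠ -5 ∧ val = 0 implies it.
Every state satisfying the precondition satisfies the weakest precondition: the implication holds.
Answer: valid


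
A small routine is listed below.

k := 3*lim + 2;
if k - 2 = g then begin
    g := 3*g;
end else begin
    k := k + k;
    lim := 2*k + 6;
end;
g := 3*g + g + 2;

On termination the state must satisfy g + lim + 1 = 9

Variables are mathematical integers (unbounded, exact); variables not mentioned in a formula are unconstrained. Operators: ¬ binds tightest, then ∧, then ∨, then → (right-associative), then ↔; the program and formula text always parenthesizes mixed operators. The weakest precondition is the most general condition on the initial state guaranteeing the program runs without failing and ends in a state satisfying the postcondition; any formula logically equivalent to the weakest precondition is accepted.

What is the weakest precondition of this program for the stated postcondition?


Working backward. After the program, the postcondition g + lim + 1 = 9 must hold; in canonical form it is g + lim = 8.
Before g := 3*g + g + 2: 4*g + lim = 6
Then branch requires 12*g + lim = 6; else branch requires 4*g + 4*k = 0.
Before the if: (k = g + 2 → 12*g + lim = 6) ∧ ((¬(k = g + 2)) → 4*g + 4*k = 0)
Before k := 3*lim + 2: (3*lim = g → 12*g + lim = 6) ∧ ((¬(3*lim = g)) → 4*g + 12*lim = -8)
Answer: WP = (3*lim = g → 12*g + lim = 6) ∧ ((¬(3*lim = g)) → 4*g + 12*lim = -8)


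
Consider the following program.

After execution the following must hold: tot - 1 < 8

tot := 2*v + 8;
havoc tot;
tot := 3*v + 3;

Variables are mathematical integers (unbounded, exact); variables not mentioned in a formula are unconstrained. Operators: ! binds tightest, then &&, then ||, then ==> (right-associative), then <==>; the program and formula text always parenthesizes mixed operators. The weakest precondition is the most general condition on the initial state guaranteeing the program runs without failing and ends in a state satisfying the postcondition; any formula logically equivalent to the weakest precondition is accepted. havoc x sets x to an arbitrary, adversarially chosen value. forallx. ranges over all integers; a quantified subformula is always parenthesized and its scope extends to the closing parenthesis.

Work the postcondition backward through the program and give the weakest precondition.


Working backward. After the program, the postcondition tot - 1 < 8 must hold; in canonical form it is tot < 9.
Before tot := 3*v + 3: 3*v < 6
Before havoc tot: 3*v < 6
Before tot := 2*v + 8: 3*v < 6
Answer: WP = 3*v < 6


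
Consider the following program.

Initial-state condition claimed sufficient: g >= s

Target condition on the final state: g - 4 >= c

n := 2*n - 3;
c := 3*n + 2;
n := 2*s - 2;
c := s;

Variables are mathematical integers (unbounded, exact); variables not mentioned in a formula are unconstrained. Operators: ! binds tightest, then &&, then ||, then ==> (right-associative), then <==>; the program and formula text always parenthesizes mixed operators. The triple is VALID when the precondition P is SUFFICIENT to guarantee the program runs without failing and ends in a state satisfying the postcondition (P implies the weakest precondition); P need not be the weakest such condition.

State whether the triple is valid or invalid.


Working backward. After the program, the postcondition g - 4 >= c must hold; in canonical form it is g >= c + 4.
Before c := s: g >= s + 4
Before n := 2*s - 2: g >= s + 4
Before c := 3*n + 2: g >= s + 4
Before n := 2*n - 3: g >= s + 4
The weakest precondition is g >= s + 4.
Check whether g >= s implies it.
Countermodel: at the initial state g = 0, s = 0, the precondition holds but the weakest precondition fails.
Answer: invalid


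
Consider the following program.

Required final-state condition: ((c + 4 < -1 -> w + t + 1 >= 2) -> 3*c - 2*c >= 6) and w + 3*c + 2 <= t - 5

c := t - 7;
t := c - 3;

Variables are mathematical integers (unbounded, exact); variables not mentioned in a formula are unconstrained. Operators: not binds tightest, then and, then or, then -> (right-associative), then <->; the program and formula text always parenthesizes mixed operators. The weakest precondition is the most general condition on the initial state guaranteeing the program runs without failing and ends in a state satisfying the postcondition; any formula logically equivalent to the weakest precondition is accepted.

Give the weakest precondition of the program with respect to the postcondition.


Working backward. After the program, the postcondition ((c + 4 < -1 -> w + t + 1 >= 2) -> 3*c - 2*c >= 6) and w + 3*c + 2 <= t - 5 must hold; in canonical form it is ((c < -5 -> t + w >= 1) -> c >= 6) and 3*c + w <= t - 7.
Before t := c - 3: ((c < -5 -> c + w >= 4) -> c >= 6) and 2*c + w <= -10
Before c := t - 7: ((t < 2 -> t + w >= 11) -> t >= 13) and 2*t + w <= 4
Answer: WP = ((t < 2 -> t + w >= 11) -> t >= 13) and 2*t + w <= 4


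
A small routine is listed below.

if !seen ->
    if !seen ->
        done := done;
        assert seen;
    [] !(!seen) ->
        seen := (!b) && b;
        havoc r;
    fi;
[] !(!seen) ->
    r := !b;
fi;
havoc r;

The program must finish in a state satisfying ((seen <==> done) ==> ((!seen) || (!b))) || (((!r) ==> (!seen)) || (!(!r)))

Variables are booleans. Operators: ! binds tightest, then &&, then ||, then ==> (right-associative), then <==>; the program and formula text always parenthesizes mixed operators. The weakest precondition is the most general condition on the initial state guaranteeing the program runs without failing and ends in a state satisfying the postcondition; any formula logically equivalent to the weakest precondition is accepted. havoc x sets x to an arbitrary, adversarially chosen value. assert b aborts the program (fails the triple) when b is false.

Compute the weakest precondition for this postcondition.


Working backward. After the program, the postcondition ((seen <==> done) ==> ((!seen) || (!b))) || (((!r) ==> (!seen)) || (!(!r))) must hold; in canonical form it is ((seen <==> done) ==> ((!seen) || (!b))) || ((!r) ==> (!seen)) || r.
Before havoc r: ((seen <==> done) ==> ((!seen) || (!b))) || (!seen)
Then branch requires (!seen) ==> (seen && (((seen <==> done) ==> ((!seen) || (!b))) || (!seen))); else branch requires ((seen <==> done) ==> ((!seen) || (!b))) || (!seen).
Before the if: ((!seen) ==> ((!seen) ==> (seen && (((seen <==> done) ==> ((!seen) || (!b))) || (!seen))))) && (seen ==> (((seen <==> done) ==> ((!seen) || (!b))) || (!seen)))
Answer: WP = ((!seen) ==> ((!seen) ==> (seen && (((seen <==> done) ==> ((!seen) || (!b))) || (!seen))))) && (seen ==> (((seen <==> done) ==> ((!seen) || (!b))) || (!seen)))


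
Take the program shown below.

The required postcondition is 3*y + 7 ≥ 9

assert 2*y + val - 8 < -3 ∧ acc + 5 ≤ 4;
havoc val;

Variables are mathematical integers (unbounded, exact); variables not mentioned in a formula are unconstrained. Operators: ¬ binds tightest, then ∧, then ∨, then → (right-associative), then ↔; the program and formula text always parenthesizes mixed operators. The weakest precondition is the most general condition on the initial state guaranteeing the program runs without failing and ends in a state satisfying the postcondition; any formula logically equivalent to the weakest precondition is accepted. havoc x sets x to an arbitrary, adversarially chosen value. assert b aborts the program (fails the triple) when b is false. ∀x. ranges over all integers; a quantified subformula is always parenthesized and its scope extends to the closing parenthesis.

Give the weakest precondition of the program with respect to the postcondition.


Working backward. After the program, the postcondition 3*y + 7 ≥ 9 must hold; in canonical form it is 3*y ≥ 2.
Before havoc val: 3*y ≥ 2
Before assert 2*y + val - 8 < -3 ∧ acc + 5 ≤ 4: val + 2*y < 5 ∧ acc ≤ -1 ∧ 3*y ≥ 2
Answer: WP = val + 2*y < 5 ∧ acc ≤ -1 ∧ 3*y ≥ 2


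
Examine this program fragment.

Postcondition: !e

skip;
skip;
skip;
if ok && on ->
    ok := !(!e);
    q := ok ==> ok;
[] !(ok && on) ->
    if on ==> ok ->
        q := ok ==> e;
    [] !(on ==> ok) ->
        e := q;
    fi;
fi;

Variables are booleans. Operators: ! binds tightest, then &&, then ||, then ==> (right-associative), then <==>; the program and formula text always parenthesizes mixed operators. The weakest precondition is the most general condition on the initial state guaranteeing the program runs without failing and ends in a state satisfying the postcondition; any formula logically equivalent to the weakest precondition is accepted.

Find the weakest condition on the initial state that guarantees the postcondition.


Working backward. After the program, !e must hold.
Then branch requires !e; else branch requires ((on ==> ok) ==> (!e)) && ((!(on ==> ok)) ==> (!q)).
Before the if: ((ok && on) ==> (!e)) && ((!(ok && on)) ==> (((on ==> ok) ==> (!e)) && ((!(on ==> ok)) ==> (!q))))
Before skip: ((ok && on) ==> (!e)) && ((!(ok && on)) ==> (((on ==> ok) ==> (!e)) && ((!(on ==> ok)) ==> (!q))))
Before skip: ((ok && on) ==> (!e)) && ((!(ok && on)) ==> (((on ==> ok) ==> (!e)) && ((!(on ==> ok)) ==> (!q))))
Before skip: ((ok && on) ==> (!e)) && ((!(ok && on)) ==> (((on ==> ok) ==> (!e)) && ((!(on ==> ok)) ==> (!q))))
Answer: WP = ((ok && on) ==> (!e)) && ((!(ok && on)) ==> (((on ==> ok) ==> (!e)) && ((!(on ==> ok)) ==> (!q))))


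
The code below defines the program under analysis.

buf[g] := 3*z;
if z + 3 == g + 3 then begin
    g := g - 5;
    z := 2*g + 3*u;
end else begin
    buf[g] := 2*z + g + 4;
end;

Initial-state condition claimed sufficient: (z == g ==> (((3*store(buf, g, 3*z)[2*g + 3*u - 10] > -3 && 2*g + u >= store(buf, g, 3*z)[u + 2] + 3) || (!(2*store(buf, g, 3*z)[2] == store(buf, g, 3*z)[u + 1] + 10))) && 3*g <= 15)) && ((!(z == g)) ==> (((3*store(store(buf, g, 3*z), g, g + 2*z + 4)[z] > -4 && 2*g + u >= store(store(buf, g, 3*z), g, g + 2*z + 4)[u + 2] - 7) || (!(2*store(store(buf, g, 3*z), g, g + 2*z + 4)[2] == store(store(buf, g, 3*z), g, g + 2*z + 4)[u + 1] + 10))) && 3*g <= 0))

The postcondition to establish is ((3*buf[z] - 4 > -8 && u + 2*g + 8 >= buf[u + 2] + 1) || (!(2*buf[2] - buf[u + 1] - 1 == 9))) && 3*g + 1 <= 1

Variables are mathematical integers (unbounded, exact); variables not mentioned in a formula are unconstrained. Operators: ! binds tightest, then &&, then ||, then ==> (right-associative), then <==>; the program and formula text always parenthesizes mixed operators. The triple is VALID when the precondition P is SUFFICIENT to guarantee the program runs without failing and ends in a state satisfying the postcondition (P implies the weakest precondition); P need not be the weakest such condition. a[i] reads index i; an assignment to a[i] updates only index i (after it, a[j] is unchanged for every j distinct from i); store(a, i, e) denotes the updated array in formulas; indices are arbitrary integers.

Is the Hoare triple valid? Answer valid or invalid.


Working backward. After the program, the postcondition ((3*buf[z] - 4 > -8 && u + 2*g + 8 >= buf[u + 2] + 1) || (!(2*buf[2] - buf[u + 1] - 1 == 9))) && 3*g + 1 <= 1 must hold; in canonical form it is ((3*buf[z] > -4 && 2*g + u >= buf[u + 2] - 7) || (!(2*buf[2] == buf[u + 1] + 10))) && 3*g <= 0.
Then branch requires ((3*buf[2*g + 3*u - 10] > -4 && 2*g + u >= buf[u + 2] + 3) || (!(2*buf[2] == buf[u + 1] + 10))) && 3*g <= 15; else branch requires ((3*store(buf, g, g + 2*z + 4)[z] > -4 && 2*g + u >= store(buf, g, g + 2*z + 4)[u + 2] - 7) || (!(2*store(buf, g, g + 2*z + 4)[2] == store(buf, g, g + 2*z + 4)[u + 1] + 10))) && 3*g <= 0.
Before the if: (z == g ==> (((3*buf[2*g + 3*u - 10] > -4 && 2*g + u >= buf[u + 2] + 3) || (!(2*buf[2] == buf[u + 1] + 10))) && 3*g <= 15)) && ((!(z == g)) ==> (((3*store(buf, g, g + 2*z + 4)[z] > -4 && 2*g + u >= store(buf, g, g + 2*z + 4)[u + 2] - 7) || (!(2*store(buf, g, g + 2*z + 4)[2] == store(buf, g, g + 2*z + 4)[u + 1] + 10))) && 3*g <= 0))
Before buf[g] := 3*z: (z == g ==> (((3*store(buf, g, 3*z)[2*g + 3*u - 10] > -4 && 2*g + u >= store(buf, g, 3*z)[u + 2] + 3) || (!(2*store(buf, g, 3*z)[2] == store(buf, g, 3*z)[u + 1] + 10))) && 3*g <= 15)) && ((!(z == g)) ==> (((3*store(store(buf, g, 3*z), g, g + 2*z + 4)[z] > -4 && 2*g + u >= store(store(buf, g, 3*z), g, g + 2*z + 4)[u + 2] - 7) || (!(2*store(store(buf, g, 3*z), g, g + 2*z + 4)[2] == store(store(buf, g, 3*z), g, g + 2*z + 4)[u + 1] + 10))) && 3*g <= 0))
The weakest precondition is (z == g ==> (((3*store(buf, g, 3*z)[2*g + 3*u - 10] > -4 && 2*g + u >= store(buf, g, 3*z)[u + 2] + 3) || (!(2*store(buf, g, 3*z)[2] == store(buf, g, 3*z)[u + 1] + 10))) && 3*g <= 15)) && ((!(z == g)) ==> (((3*store(store(buf, g, 3*z), g, g + 2*z + 4)[z] > -4 && 2*g + u >= store(store(buf, g, 3*z), g, g + 2*z + 4)[u + 2] - 7) || (!(2*store(store(buf, g, 3*z), g, g + 2*z + 4)[2] == store(store(buf, g, 3*z), g, g + 2*z + 4)[u + 1] + 10))) && 3*g <= 0)).
Check whether (z == g ==> (((3*store(buf, g, 3*z)[2*g + 3*u - 10] > -3 && 2*g + u >= store(buf, g, 3*z)[u + 2] + 3) || (!(2*store(buf, g, 3*z)[2] == store(buf, g, 3*z)[u + 1] + 10))) && 3*g <= 15)) && ((!(z == g)) ==> (((3*store(store(buf, g, 3*z), g, g + 2*z + 4)[z] > -4 && 2*g + u >= store(store(buf, g, 3*z), g, g + 2*z + 4)[u + 2] - 7) || (!(2*store(store(buf, g, 3*z), g, g + 2*z + 4)[2] == store(store(buf, g, 3*z), g, g + 2*z + 4)[u + 1] + 10))) && 3*g <= 0)) implies it.
Every state satisfying the precondition satisfies the weakest precondition: the implication holds.
Answer: valid
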